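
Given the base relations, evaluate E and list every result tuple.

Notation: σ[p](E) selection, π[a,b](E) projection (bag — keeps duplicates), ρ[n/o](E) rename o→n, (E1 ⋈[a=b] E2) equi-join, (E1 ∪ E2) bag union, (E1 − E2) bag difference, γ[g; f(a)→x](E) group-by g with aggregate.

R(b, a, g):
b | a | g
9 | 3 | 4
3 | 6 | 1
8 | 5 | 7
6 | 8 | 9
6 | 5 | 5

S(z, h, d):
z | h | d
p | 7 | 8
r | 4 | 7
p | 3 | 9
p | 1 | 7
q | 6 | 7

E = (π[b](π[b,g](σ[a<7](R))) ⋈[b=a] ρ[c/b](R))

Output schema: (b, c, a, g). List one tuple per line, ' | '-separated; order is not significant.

Stepwise |·|:
  R → 5
  σ[a<7](R) → 4
  π[b,g](σ[a<7](R)) → 4
  π[b](π[b,g](σ[a<7](R))) → 4
  R → 5
  ρ[c/b](R) → 5
  (π[b](π[b,g](σ[a<7](R))) ⋈[b=a] ρ[c/b](R)) → 3

== RESULT ==
b | c | a | g
3 | 9 | 3 | 4
6 | 3 | 6 | 1
8 | 6 | 8 | 9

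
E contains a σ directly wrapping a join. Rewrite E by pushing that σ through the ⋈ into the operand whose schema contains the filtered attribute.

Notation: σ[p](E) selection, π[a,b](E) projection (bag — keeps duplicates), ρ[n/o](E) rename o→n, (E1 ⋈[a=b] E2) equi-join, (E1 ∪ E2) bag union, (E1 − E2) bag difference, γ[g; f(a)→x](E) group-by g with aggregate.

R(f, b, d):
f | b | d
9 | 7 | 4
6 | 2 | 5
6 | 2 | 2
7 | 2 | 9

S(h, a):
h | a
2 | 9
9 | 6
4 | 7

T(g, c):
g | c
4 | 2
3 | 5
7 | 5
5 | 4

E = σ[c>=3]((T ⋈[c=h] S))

σ filters on c, owned by the left side.
E' = (σ[c>=3](T) ⋈[c=h] S)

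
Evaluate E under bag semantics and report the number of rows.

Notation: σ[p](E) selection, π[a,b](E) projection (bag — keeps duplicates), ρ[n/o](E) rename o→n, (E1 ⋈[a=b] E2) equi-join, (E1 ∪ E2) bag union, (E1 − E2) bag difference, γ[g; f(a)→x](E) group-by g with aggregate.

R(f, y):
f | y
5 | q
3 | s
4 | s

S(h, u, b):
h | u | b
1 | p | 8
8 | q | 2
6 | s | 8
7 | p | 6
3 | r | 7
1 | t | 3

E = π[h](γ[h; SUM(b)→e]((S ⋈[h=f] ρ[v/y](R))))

Stepwise |·|:
  S → 6
  R → 3
  ρ[v/y](R) → 3
  (S ⋈[h=f] ρ[v/y](R)) → 1
  γ[h; SUM(b)→e]((S ⋈[h=f] ρ[v/y](R))) → 1
  π[h](γ[h; SUM(b)→e]((S ⋈[h=f] ρ[v/y](R)))) → 1

|E| = 1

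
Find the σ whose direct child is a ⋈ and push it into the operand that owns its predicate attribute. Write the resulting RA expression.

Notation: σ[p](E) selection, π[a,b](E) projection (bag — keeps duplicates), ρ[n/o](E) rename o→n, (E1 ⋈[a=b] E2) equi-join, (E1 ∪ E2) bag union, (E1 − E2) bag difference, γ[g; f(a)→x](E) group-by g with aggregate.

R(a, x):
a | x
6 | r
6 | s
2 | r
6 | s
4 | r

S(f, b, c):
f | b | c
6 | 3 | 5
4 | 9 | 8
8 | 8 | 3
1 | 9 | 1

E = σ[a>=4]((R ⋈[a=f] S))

σ filters on a, owned by the left side.
E' = (σ[a>=4](R) ⋈[a=f] S)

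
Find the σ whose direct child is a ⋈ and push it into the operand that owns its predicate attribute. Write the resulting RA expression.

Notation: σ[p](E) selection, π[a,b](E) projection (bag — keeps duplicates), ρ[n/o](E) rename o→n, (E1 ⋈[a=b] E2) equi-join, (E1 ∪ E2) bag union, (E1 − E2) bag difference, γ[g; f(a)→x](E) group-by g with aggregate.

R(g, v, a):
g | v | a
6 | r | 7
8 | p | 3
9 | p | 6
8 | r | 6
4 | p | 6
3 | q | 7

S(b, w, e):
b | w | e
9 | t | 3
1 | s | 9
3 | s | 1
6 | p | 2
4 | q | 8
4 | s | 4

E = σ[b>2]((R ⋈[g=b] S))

σ filters on b, owned by the right side.
E' = (R ⋈[g=b] σ[b>2](S))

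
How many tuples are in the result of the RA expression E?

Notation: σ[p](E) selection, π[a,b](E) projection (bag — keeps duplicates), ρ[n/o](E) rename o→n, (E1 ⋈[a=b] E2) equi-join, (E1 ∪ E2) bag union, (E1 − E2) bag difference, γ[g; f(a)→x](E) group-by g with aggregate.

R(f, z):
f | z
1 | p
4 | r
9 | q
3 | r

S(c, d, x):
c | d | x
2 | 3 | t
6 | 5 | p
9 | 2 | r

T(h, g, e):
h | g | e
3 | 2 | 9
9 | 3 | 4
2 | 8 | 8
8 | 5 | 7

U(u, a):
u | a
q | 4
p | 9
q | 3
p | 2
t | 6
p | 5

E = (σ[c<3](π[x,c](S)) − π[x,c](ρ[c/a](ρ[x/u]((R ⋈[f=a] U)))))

Per-node cardinality:
  S → 3
  π[x,c](S) → 3
  σ[c<3](π[x,c](S)) → 1
  R → 4
  U → 6
  (R ⋈[f=a] U) → 3
  ρ[x/u]((R ⋈[f=a] U)) → 3
  ρ[c/a](ρ[x/u]((R ⋈[f=a] U))) → 3
  π[x,c](ρ[c/a](ρ[x/u]((R ⋈[f=a] U)))) → 3
  (σ[c<3](π[x,c](S)) − π[x,c](ρ[c/a](ρ[x/u]((R ⋈[f=a] U))))) → 1

|E| = 1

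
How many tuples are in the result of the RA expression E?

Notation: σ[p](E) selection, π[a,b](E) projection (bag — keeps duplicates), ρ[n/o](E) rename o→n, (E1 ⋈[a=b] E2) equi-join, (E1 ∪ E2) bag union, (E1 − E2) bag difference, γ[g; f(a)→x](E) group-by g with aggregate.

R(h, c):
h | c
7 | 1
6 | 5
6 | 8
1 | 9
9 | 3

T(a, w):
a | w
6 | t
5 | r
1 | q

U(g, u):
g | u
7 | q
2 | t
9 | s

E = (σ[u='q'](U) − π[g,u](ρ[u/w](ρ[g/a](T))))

Per-node cardinality:
  U → 3
  σ[u='q'](U) → 1
  T → 3
  ρ[g/a](T) → 3
  ρ[u/w](ρ[g/a](T)) → 3
  π[g,u](ρ[u/w](ρ[g/a](T))) → 3
  (σ[u='q'](U) − π[g,u](ρ[u/w](ρ[g/a](T)))) → 1

|E| = 1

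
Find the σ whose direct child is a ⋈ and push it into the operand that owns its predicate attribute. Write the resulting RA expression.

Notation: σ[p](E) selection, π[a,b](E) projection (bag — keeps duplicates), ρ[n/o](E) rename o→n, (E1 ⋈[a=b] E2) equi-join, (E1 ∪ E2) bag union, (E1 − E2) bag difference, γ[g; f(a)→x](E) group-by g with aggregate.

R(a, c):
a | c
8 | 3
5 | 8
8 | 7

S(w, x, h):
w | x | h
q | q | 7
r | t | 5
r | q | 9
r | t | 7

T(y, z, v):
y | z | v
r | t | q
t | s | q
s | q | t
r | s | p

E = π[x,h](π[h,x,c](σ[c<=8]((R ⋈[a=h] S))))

σ filters on c, owned by the left side.
E' = π[x,h](π[h,x,c]((σ[c<=8](R) ⋈[a=h] S)))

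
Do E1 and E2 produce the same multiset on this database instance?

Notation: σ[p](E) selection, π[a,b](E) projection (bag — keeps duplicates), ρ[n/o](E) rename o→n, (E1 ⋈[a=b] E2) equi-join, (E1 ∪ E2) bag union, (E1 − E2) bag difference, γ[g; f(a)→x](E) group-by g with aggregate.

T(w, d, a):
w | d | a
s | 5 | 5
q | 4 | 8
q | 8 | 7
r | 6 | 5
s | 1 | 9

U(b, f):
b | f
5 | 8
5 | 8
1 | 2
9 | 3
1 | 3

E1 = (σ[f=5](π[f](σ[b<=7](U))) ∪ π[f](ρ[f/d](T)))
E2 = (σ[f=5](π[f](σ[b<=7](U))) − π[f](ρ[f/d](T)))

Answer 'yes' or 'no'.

E1 stepwise |·|:
  U → 5
  σ[b<=7](U) → 4
  π[f](σ[b<=7](U)) → 4
  σ[f=5](π[f](σ[b<=7](U))) → 0
  T → 5
  ρ[f/d](T) → 5
  π[f](ρ[f/d](T)) → 5
  (σ[f=5](π[f](σ[b<=7](U))) ∪ π[f](ρ[f/d](T))) → 5
E2 stepwise |·|:
  U → 5
  σ[b<=7](U) → 4
  π[f](σ[b<=7](U)) → 4
  σ[f=5](π[f](σ[b<=7](U))) → 0
  T → 5
  ρ[f/d](T) → 5
  π[f](ρ[f/d](T)) → 5
  (σ[f=5](π[f](σ[b<=7](U))) − π[f](ρ[f/d](T))) → 0

E1 result:
f
1
4
5
6
8
E2 result:
f
(0 rows)
Witness: (6,) appears 1× in E1 but 0× in E2.

no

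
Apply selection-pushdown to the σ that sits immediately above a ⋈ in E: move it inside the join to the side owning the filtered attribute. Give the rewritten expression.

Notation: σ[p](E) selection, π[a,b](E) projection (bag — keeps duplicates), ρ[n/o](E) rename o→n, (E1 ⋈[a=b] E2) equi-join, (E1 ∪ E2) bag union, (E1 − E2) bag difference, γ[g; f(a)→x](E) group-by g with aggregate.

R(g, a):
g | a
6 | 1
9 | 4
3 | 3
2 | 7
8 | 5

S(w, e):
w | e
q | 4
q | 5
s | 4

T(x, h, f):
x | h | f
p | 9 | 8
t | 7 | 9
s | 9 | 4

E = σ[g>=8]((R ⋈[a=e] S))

σ filters on g, owned by the left side.
E' = (σ[g>=8](R) ⋈[a=e] S)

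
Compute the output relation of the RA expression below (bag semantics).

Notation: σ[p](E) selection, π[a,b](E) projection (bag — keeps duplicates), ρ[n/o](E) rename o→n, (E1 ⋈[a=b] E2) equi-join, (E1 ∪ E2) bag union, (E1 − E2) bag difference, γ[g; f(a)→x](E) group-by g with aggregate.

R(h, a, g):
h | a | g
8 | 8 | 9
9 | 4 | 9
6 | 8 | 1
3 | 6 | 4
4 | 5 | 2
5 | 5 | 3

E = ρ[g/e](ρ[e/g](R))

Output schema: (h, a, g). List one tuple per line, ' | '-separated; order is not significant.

Row counts bottom-up:
  R → 6
  ρ[e/g](R) → 6
  ρ[g/e](ρ[e/g](R)) → 6

== RESULT ==
h | a | g
3 | 6 | 4
4 | 5 | 2
5 | 5 | 3
6 | 8 | 1
8 | 8 | 9
9 | 4 | 9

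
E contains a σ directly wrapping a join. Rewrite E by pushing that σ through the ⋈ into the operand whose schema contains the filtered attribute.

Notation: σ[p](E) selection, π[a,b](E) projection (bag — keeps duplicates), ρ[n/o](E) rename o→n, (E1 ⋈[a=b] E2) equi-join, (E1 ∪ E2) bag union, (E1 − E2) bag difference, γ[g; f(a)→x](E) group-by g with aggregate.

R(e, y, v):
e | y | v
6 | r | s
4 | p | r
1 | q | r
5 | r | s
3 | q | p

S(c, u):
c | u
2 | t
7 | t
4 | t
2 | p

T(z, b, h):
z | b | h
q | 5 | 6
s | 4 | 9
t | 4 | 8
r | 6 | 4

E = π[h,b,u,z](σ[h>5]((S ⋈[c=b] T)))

σ filters on h, owned by the right side.
E' = π[h,b,u,z]((S ⋈[c=b] σ[h>5](T)))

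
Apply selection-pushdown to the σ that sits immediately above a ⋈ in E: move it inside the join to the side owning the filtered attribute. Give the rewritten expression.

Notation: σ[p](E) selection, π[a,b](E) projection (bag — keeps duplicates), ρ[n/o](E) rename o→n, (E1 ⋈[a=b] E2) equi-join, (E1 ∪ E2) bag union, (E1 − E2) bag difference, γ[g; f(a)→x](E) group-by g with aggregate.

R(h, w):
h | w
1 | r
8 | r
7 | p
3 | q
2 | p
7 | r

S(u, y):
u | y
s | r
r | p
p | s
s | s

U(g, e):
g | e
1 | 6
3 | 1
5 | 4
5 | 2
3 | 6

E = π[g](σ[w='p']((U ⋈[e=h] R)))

σ filters on w, owned by the right side.
E' = π[g]((U ⋈[e=h] σ[w='p'](R)))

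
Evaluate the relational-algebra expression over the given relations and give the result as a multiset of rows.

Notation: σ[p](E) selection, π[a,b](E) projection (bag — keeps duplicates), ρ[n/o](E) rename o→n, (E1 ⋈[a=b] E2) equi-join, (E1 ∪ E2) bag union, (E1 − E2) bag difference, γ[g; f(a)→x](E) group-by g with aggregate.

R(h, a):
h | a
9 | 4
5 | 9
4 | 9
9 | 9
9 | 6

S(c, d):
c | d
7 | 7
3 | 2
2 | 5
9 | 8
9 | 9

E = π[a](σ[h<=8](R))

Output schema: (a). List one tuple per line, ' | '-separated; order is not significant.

Row counts bottom-up:
  R → 5
  σ[h<=8](R) → 2
  π[a](σ[h<=8](R)) → 2

== RESULT ==
a
9
9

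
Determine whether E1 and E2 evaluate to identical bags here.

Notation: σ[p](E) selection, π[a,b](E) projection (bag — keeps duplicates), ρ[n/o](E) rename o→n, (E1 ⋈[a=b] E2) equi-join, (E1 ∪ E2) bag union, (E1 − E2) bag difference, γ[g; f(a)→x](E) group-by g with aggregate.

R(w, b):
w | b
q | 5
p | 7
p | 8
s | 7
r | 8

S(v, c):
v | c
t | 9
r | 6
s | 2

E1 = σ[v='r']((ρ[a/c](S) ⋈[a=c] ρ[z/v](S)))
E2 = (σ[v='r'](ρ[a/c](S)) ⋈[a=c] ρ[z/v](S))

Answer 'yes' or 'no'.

E1 subexpression sizes:
  S → 3
  ρ[a/c](S) → 3
  S → 3
  ρ[z/v](S) → 3
  (ρ[a/c](S) ⋈[a=c] ρ[z/v](S)) → 3
  σ[v='r']((ρ[a/c](S) ⋈[a=c] ρ[z/v](S))) → 1
E2 subexpression sizes:
  S → 3
  ρ[a/c](S) → 3
  σ[v='r'](ρ[a/c](S)) → 1
  S → 3
  ρ[z/v](S) → 3
  (σ[v='r'](ρ[a/c](S)) ⋈[a=c] ρ[z/v](S)) → 1

E1 and E2 produce the same multiset:
v | a | z | c
r | 6 | r | 6

yes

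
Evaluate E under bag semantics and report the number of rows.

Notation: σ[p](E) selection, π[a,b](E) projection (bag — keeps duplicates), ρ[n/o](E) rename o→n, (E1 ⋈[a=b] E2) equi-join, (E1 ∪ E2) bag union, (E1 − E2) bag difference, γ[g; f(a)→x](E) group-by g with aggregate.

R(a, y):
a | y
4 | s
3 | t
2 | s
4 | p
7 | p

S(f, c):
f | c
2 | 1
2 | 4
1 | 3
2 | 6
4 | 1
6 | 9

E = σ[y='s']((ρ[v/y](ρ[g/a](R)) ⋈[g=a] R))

Subexpression sizes:
  R → 5
  ρ[g/a](R) → 5
  ρ[v/y](ρ[g/a](R)) → 5
  R → 5
  (ρ[v/y](ρ[g/a](R)) ⋈[g=a] R) → 7
  σ[y='s']((ρ[v/y](ρ[g/a](R)) ⋈[g=a] R)) → 3

|E| = 3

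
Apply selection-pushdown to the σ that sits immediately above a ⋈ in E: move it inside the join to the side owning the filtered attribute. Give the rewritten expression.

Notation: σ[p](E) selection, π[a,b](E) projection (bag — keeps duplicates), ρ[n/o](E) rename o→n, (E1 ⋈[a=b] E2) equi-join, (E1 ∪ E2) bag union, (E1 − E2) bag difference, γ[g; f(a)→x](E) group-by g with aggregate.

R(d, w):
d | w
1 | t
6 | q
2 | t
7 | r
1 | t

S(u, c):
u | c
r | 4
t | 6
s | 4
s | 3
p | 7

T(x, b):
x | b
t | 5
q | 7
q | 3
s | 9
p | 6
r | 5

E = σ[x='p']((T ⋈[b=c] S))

σ filters on x, owned by the left side.
E' = (σ[x='p'](T) ⋈[b=c] S)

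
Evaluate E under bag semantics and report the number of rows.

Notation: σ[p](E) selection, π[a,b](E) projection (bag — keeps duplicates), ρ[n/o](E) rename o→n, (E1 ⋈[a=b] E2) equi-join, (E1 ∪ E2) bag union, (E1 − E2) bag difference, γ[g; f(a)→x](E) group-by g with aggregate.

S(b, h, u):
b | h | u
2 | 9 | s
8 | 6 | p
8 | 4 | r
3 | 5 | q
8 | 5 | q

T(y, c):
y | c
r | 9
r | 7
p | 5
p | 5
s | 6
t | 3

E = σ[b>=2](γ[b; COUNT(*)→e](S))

Row counts bottom-up:
  S → 5
  γ[b; COUNT(*)→e](S) → 3
  σ[b>=2](γ[b; COUNT(*)→e](S)) → 3

|E| = 3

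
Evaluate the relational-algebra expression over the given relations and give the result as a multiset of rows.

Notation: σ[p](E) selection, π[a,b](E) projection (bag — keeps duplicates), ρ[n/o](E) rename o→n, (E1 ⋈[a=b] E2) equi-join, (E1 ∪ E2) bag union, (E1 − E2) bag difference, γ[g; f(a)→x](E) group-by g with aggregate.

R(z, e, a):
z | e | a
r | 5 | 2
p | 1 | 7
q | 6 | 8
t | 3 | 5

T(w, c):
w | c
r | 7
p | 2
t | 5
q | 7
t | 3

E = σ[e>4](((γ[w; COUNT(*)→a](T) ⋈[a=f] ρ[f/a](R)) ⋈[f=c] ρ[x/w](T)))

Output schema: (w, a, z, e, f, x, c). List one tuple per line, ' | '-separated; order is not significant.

Stepwise |·|:
  T → 5
  γ[w; COUNT(*)→a](T) → 4
  R → 4
  ρ[f/a](R) → 4
  (γ[w; COUNT(*)→a](T) ⋈[a=f] ρ[f/a](R)) → 1
  T → 5
  ρ[x/w](T) → 5
  ((γ[w; COUNT(*)→a](T) ⋈[a=f] ρ[f/a](R)) ⋈[f=c] ρ[x/w](T)) → 1
  σ[e>4](((γ[w; COUNT(*)→a](T) ⋈[a=f] ρ[f/a](R)) ⋈[f=c] ρ[x/w](T))) → 1

== RESULT ==
w | a | z | e | f | x | c
t | 2 | r | 5 | 2 | p | 2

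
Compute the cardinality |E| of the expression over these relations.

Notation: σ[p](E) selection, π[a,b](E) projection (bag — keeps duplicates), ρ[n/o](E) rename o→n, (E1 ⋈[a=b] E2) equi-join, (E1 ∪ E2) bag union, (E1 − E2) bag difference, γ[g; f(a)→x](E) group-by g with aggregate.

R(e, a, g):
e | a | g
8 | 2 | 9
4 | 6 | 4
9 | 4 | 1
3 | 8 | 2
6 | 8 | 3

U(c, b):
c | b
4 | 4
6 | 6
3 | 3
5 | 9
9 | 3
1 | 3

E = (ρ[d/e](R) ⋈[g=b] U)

Row counts bottom-up:
  R → 5
  ρ[d/e](R) → 5
  U → 6
  (ρ[d/e](R) ⋈[g=b] U) → 5

|E| = 5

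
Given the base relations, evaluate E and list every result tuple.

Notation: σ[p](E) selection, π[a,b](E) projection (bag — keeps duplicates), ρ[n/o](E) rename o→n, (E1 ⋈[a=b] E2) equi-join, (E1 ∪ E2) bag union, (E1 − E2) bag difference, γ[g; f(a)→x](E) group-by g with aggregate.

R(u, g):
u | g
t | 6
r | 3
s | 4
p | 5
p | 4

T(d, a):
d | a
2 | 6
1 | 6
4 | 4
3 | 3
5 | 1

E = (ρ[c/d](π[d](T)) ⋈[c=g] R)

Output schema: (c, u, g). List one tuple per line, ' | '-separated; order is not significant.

Stepwise |·|:
  T → 5
  π[d](T) → 5
  ρ[c/d](π[d](T)) → 5
  R → 5
  (ρ[c/d](π[d](T)) ⋈[c=g] R) → 4

== RESULT ==
c | u | g
3 | r | 3
4 | p | 4
4 | s | 4
5 | p | 5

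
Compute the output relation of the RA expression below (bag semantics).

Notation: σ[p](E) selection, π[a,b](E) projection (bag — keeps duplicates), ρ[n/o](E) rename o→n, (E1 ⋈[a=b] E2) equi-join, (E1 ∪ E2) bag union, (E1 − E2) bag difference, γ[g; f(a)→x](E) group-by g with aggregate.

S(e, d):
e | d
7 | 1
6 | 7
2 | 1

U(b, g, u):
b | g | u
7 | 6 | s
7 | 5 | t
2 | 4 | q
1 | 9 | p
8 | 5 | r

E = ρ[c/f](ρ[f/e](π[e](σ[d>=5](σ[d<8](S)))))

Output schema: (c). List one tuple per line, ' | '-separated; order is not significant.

Row counts bottom-up:
  S → 3
  σ[d<8](S) → 3
  σ[d>=5](σ[d<8](S)) → 1
  π[e](σ[d>=5](σ[d<8](S))) → 1
  ρ[f/e](π[e](σ[d>=5](σ[d<8](S)))) → 1
  ρ[c/f](ρ[f/e](π[e](σ[d>=5](σ[d<8](S))))) → 1

== RESULT ==
c
6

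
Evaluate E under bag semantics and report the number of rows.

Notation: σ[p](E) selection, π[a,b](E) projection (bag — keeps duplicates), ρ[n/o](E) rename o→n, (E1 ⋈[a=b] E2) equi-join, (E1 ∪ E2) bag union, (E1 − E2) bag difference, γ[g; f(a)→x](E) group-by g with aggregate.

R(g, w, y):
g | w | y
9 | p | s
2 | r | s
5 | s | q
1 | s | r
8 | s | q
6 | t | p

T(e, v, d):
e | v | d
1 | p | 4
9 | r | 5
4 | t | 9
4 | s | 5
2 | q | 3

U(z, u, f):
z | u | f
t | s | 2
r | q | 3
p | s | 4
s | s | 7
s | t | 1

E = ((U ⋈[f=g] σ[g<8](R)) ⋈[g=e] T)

Row counts bottom-up:
  U → 5
  R → 6
  σ[g<8](R) → 4
  (U ⋈[f=g] σ[g<8](R)) → 2
  T → 5
  ((U ⋈[f=g] σ[g<8](R)) ⋈[g=e] T) → 2

|E| = 2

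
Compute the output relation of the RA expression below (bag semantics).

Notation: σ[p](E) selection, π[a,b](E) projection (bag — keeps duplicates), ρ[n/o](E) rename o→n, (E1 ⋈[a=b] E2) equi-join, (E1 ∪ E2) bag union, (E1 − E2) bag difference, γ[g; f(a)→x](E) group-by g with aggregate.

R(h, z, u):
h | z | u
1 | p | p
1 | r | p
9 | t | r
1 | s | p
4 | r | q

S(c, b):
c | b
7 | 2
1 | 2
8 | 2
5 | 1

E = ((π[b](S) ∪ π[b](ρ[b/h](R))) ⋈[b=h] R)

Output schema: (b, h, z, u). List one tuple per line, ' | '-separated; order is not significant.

Subexpression sizes:
  S → 4
  π[b](S) → 4
  R → 5
  ρ[b/h](R) → 5
  π[b](ρ[b/h](R)) → 5
  (π[b](S) ∪ π[b](ρ[b/h](R))) → 9
  R → 5
  ((π[b](S) ∪ π[b](ρ[b/h](R))) ⋈[b=h] R) → 14

== RESULT ==
b | h | z | u
1 | 1 | p | p
1 | 1 | p | p
1 | 1 | p | p
1 | 1 | p | p
1 | 1 | r | p
1 | 1 | r | p
1 | 1 | r | p
1 | 1 | r | p
1 | 1 | s | p
1 | 1 | s | p
1 | 1 | s | p
1 | 1 | s | p
4 | 4 | r | q
9 | 9 | t | r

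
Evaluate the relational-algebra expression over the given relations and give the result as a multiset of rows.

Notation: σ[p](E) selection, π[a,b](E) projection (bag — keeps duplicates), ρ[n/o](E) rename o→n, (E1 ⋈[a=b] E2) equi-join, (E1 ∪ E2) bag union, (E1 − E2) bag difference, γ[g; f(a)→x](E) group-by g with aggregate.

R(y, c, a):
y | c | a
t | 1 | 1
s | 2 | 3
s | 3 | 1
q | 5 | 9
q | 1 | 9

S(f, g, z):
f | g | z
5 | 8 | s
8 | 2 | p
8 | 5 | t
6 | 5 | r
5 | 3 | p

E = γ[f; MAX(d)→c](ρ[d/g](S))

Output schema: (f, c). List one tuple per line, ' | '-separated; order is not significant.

Row counts bottom-up:
  S → 5
  ρ[d/g](S) → 5
  γ[f; MAX(d)→c](ρ[d/g](S)) → 3

== RESULT ==
f | c
5 | 8
6 | 5
8 | 5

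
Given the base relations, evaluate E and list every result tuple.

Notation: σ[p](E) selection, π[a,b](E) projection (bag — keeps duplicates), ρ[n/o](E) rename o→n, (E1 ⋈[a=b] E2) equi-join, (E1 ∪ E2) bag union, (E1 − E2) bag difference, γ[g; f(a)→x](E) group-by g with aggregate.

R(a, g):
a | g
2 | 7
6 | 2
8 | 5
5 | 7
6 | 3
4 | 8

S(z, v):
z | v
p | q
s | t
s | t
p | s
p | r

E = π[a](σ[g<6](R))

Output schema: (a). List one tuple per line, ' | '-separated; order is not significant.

Per-node cardinality:
  R → 6
  σ[g<6](R) → 3
  π[a](σ[g<6](R)) → 3

== RESULT ==
a
6
6
8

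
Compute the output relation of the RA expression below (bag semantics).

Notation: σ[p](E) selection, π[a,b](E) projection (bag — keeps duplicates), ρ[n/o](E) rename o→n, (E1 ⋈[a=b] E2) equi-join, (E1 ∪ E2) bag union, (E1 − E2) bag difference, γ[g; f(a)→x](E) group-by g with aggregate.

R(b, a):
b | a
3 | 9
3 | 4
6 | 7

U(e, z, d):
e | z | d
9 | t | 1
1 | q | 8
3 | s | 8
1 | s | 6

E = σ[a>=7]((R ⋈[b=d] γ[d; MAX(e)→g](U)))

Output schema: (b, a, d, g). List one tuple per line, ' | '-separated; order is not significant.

Per-node cardinality:
  R → 3
  U → 4
  γ[d; MAX(e)→g](U) → 3
  (R ⋈[b=d] γ[d; MAX(e)→g](U)) → 1
  σ[a>=7]((R ⋈[b=d] γ[d; MAX(e)→g](U))) → 1

== RESULT ==
b | a | d | g
6 | 7 | 6 | 1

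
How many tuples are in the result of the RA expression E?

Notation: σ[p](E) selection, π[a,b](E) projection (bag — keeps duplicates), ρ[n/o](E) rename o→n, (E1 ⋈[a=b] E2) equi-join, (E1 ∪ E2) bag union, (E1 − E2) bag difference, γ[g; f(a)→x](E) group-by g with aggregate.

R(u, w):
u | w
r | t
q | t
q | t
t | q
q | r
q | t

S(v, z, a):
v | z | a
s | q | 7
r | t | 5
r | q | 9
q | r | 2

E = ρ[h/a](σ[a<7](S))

Stepwise |·|:
  S → 4
  σ[a<7](S) → 2
  ρ[h/a](σ[a<7](S)) → 2

|E| = 2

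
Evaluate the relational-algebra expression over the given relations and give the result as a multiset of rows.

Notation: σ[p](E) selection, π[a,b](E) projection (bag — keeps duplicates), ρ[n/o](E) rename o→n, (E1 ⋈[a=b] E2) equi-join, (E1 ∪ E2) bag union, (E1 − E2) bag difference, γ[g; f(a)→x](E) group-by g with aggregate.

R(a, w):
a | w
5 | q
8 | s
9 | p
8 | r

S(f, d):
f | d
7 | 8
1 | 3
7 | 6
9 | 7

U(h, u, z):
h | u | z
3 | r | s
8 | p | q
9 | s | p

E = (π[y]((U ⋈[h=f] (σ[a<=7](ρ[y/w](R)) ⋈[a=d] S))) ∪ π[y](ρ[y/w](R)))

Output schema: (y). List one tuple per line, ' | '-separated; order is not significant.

Per-node cardinality:
  U → 3
  R → 4
  ρ[y/w](R) → 4
  σ[a<=7](ρ[y/w](R)) → 1
  S → 4
  (σ[a<=7](ρ[y/w](R)) ⋈[a=d] S) → 0
  (U ⋈[h=f] (σ[a<=7](ρ[y/w](R)) ⋈[a=d] S)) → 0
  π[y]((U ⋈[h=f] (σ[a<=7](ρ[y/w](R)) ⋈[a=d] S))) → 0
  R → 4
  ρ[y/w](R) → 4
  π[y](ρ[y/w](R)) → 4
  (π[y]((U ⋈[h=f] (σ[a<=7](ρ[y/w](R)) ⋈[a=d] S))) ∪ π[y](ρ[y/w](R))) → 4

== RESULT ==
y
p
q
r
s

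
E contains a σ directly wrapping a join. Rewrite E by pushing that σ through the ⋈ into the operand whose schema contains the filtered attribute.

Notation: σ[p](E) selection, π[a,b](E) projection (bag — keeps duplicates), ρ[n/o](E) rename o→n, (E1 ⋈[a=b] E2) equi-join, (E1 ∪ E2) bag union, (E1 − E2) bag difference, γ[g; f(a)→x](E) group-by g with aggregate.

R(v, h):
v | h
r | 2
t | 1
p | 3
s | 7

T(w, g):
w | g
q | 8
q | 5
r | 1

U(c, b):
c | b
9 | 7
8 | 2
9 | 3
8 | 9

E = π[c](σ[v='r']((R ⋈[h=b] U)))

σ filters on v, owned by the left side.
E' = π[c]((σ[v='r'](R) ⋈[h=b] U))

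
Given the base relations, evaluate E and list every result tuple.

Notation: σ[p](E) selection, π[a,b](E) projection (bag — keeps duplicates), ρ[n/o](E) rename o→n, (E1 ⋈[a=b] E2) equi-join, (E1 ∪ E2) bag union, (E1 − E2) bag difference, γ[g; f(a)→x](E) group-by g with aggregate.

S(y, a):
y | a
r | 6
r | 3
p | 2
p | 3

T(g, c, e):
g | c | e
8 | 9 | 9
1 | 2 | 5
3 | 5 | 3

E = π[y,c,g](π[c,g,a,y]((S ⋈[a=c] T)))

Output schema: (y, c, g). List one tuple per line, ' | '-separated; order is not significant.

Stepwise |·|:
  S → 4
  T → 3
  (S ⋈[a=c] T) → 1
  π[c,g,a,y]((S ⋈[a=c] T)) → 1
  π[y,c,g](π[c,g,a,y]((S ⋈[a=c] T))) → 1

== RESULT ==
y | c | g
p | 2 | 1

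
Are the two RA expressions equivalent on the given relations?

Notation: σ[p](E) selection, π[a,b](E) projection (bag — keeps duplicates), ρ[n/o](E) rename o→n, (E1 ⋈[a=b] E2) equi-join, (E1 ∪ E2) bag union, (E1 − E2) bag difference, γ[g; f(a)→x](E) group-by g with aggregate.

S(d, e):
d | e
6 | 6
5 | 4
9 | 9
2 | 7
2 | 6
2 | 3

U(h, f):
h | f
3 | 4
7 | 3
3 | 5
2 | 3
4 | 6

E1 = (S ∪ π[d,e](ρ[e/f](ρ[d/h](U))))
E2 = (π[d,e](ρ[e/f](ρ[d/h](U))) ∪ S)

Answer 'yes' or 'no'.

E1 per-node cardinality:
  S → 6
  U → 5
  ρ[d/h](U) → 5
  ρ[e/f](ρ[d/h](U)) → 5
  π[d,e](ρ[e/f](ρ[d/h](U))) → 5
  (S ∪ π[d,e](ρ[e/f](ρ[d/h](U)))) → 11
E2 per-node cardinality:
  U → 5
  ρ[d/h](U) → 5
  ρ[e/f](ρ[d/h](U)) → 5
  π[d,e](ρ[e/f](ρ[d/h](U))) → 5
  S → 6
  (π[d,e](ρ[e/f](ρ[d/h](U))) ∪ S) → 11

E1 and E2 produce the same multiset:
d | e
2 | 3
2 | 3
2 | 6
2 | 7
3 | 4
3 | 5
4 | 6
5 | 4
6 | 6
7 | 3
9 | 9

yes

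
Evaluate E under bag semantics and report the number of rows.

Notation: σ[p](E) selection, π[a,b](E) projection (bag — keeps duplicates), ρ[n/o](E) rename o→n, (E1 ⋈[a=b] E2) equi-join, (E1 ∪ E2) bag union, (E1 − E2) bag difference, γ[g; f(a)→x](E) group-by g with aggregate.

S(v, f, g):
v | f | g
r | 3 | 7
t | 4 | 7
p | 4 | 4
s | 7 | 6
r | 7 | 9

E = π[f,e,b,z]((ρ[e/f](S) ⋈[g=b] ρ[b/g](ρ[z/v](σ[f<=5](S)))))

Subexpression sizes:
  S → 5
  ρ[e/f](S) → 5
  S → 5
  σ[f<=5](S) → 3
  ρ[z/v](σ[f<=5](S)) → 3
  ρ[b/g](ρ[z/v](σ[f<=5](S))) → 3
  (ρ[e/f](S) ⋈[g=b] ρ[b/g](ρ[z/v](σ[f<=5](S)))) → 5
  π[f,e,b,z]((ρ[e/f](S) ⋈[g=b] ρ[b/g](ρ[z/v](σ[f<=5](S))))) → 5

|E| = 5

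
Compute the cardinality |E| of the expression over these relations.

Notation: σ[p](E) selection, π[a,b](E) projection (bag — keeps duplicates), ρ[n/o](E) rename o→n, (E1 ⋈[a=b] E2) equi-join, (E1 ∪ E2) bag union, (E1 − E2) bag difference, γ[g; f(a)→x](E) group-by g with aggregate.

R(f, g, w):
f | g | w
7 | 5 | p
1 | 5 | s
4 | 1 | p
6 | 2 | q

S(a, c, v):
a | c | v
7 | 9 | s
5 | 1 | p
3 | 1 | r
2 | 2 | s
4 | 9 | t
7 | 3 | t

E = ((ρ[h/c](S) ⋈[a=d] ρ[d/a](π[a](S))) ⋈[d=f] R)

Per-node cardinality:
  S → 6
  ρ[h/c](S) → 6
  S → 6
  π[a](S) → 6
  ρ[d/a](π[a](S)) → 6
  (ρ[h/c](S) ⋈[a=d] ρ[d/a](π[a](S))) → 8
  R → 4
  ((ρ[h/c](S) ⋈[a=d] ρ[d/a](π[a](S))) ⋈[d=f] R) → 5

|E| = 5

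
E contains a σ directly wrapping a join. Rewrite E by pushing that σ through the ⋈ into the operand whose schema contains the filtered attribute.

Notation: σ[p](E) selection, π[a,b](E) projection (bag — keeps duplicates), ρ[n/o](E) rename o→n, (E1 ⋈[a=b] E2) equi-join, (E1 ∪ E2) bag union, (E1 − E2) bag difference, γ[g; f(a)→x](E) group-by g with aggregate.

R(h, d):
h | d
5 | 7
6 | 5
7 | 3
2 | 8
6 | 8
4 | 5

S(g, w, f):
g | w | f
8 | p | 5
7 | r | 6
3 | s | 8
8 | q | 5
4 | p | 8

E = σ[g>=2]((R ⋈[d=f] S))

σ filters on g, owned by the right side.
E' = (R ⋈[d=f] σ[g>=2](S))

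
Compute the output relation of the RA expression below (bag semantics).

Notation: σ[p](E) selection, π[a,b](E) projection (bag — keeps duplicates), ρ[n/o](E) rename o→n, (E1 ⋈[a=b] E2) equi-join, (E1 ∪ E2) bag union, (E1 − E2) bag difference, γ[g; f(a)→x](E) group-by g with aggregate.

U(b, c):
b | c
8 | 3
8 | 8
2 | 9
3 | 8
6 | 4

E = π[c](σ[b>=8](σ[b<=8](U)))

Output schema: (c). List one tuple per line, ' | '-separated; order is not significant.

Row counts bottom-up:
  U → 5
  σ[b<=8](U) → 5
  σ[b>=8](σ[b<=8](U)) → 2
  π[c](σ[b>=8](σ[b<=8](U))) → 2

== RESULT ==
c
3
8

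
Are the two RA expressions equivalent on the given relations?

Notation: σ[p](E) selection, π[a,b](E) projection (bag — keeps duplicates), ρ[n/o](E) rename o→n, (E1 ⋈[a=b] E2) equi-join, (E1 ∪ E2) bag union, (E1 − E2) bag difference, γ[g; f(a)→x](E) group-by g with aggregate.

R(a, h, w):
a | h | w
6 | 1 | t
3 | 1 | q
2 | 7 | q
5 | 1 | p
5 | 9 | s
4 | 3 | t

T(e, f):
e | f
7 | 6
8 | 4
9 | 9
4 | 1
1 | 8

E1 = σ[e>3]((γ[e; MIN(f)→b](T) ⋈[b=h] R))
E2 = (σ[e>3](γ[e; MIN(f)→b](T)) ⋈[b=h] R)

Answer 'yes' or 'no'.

E1 stepwise |·|:
  T → 5
  γ[e; MIN(f)→b](T) → 5
  R → 6
  (γ[e; MIN(f)→b](T) ⋈[b=h] R) → 4
  σ[e>3]((γ[e; MIN(f)→b](T) ⋈[b=h] R)) → 4
E2 stepwise |·|:
  T → 5
  γ[e; MIN(f)→b](T) → 5
  σ[e>3](γ[e; MIN(f)→b](T)) → 4
  R → 6
  (σ[e>3](γ[e; MIN(f)→b](T)) ⋈[b=h] R) → 4

E1 and E2 produce the same multiset:
e | b | a | h | w
4 | 1 | 3 | 1 | q
4 | 1 | 5 | 1 | p
4 | 1 | 6 | 1 | t
9 | 9 | 5 | 9 | s

yes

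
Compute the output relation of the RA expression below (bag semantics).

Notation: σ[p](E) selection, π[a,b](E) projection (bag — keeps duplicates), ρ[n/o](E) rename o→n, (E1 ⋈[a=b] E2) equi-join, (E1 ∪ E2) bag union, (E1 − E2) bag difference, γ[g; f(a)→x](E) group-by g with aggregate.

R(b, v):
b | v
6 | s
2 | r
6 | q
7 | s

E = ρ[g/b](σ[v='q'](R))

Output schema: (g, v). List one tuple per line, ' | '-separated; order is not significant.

Row counts bottom-up:
  R → 4
  σ[v='q'](R) → 1
  ρ[g/b](σ[v='q'](R)) → 1

== RESULT ==
g | v
6 | q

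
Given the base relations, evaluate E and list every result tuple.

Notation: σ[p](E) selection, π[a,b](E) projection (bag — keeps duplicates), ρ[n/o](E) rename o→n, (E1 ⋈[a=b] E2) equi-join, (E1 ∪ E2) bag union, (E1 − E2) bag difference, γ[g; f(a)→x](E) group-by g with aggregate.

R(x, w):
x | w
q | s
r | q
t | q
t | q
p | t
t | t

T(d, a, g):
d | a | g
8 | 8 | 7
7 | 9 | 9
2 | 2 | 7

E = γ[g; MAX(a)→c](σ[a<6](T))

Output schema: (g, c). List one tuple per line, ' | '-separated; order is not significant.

Stepwise |·|:
  T → 3
  σ[a<6](T) → 1
  γ[g; MAX(a)→c](σ[a<6](T)) → 1

== RESULT ==
g | c
7 | 2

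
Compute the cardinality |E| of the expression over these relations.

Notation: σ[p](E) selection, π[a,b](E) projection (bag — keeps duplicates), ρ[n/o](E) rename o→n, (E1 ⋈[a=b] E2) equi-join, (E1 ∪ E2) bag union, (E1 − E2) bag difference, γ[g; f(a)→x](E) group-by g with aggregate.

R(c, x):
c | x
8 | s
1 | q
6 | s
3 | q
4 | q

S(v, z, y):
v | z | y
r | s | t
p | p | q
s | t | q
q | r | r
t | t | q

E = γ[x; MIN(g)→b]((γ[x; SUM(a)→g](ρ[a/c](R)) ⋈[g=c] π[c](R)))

Subexpression sizes:
  R → 5
  ρ[a/c](R) → 5
  γ[x; SUM(a)→g](ρ[a/c](R)) → 2
  R → 5
  π[c](R) → 5
  (γ[x; SUM(a)→g](ρ[a/c](R)) ⋈[g=c] π[c](R)) → 1
  γ[x; MIN(g)→b]((γ[x; SUM(a)→g](ρ[a/c](R)) ⋈[g=c] π[c](R))) → 1

|E| = 1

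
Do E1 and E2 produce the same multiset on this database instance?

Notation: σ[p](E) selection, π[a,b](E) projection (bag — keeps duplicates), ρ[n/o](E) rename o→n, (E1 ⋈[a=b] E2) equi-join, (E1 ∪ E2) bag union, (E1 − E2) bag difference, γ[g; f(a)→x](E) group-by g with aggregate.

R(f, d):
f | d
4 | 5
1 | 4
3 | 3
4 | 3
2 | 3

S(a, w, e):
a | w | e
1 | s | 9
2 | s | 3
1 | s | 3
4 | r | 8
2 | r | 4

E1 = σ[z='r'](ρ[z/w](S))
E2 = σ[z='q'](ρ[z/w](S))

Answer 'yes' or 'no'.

E1 per-node cardinality:
  S → 5
  ρ[z/w](S) → 5
  σ[z='r'](ρ[z/w](S)) → 2
E2 per-node cardinality:
  S → 5
  ρ[z/w](S) → 5
  σ[z='q'](ρ[z/w](S)) → 0

E1 result:
a | z | e
2 | r | 4
4 | r | 8
E2 result:
a | z | e
(0 rows)
Witness: (4, 'r', 8) appears 1× in E1 but 0× in E2.

no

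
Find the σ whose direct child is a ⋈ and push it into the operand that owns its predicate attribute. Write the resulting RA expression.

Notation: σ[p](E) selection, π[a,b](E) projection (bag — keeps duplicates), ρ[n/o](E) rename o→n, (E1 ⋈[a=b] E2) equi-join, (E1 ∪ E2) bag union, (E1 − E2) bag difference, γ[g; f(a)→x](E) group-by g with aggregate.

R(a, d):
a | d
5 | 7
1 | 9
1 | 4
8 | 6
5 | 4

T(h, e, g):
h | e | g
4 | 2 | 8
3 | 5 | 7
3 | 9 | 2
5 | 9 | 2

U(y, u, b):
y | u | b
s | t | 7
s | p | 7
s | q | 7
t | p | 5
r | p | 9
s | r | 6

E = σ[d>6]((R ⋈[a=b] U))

σ filters on d, owned by the left side.
E' = (σ[d>6](R) ⋈[a=b] U)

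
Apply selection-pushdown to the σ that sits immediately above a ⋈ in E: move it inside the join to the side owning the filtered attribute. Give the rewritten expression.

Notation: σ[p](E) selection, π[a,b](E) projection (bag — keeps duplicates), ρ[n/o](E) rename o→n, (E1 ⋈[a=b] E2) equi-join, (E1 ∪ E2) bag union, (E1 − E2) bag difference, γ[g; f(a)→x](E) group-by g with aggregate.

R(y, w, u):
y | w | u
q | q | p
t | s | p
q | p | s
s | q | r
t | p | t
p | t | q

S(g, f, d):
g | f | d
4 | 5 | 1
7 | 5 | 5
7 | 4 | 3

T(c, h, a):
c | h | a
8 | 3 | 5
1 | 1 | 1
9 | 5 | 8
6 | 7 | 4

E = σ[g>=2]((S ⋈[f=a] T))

σ filters on g, owned by the left side.
E' = (σ[g>=2](S) ⋈[f=a] T)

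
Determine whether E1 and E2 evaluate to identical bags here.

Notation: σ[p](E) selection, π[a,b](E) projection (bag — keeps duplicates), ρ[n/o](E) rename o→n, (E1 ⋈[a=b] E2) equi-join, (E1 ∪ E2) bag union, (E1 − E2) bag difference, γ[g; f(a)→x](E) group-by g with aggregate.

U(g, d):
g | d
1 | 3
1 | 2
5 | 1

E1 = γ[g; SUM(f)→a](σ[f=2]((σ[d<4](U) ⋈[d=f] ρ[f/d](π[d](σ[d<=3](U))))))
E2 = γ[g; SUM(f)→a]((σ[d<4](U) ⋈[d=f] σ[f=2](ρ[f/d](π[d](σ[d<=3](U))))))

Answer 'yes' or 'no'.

E1 stepwise |·|:
  U → 3
  σ[d<4](U) → 3
  U → 3
  σ[d<=3](U) → 3
  π[d](σ[d<=3](U)) → 3
  ρ[f/d](π[d](σ[d<=3](U))) → 3
  (σ[d<4](U) ⋈[d=f] ρ[f/d](π[d](σ[d<=3](U)))) → 3
  σ[f=2]((σ[d<4](U) ⋈[d=f] ρ[f/d](π[d](σ[d<=3](U))))) → 1
  γ[g; SUM(f)→a](σ[f=2]((σ[d<4](U) ⋈[d=f] ρ[f/d](π[d](σ[d<=3](U)))))) → 1
E2 stepwise |·|:
  U → 3
  σ[d<4](U) → 3
  U → 3
  σ[d<=3](U) → 3
  π[d](σ[d<=3](U)) → 3
  ρ[f/d](π[d](σ[d<=3](U))) → 3
  σ[f=2](ρ[f/d](π[d](σ[d<=3](U)))) → 1
  (σ[d<4](U) ⋈[d=f] σ[f=2](ρ[f/d](π[d](σ[d<=3](U))))) → 1
  γ[g; SUM(f)→a]((σ[d<4](U) ⋈[d=f] σ[f=2](ρ[f/d](π[d](σ[d<=3](U)))))) → 1

E1 and E2 produce the same multiset:
g | a
1 | 2

yes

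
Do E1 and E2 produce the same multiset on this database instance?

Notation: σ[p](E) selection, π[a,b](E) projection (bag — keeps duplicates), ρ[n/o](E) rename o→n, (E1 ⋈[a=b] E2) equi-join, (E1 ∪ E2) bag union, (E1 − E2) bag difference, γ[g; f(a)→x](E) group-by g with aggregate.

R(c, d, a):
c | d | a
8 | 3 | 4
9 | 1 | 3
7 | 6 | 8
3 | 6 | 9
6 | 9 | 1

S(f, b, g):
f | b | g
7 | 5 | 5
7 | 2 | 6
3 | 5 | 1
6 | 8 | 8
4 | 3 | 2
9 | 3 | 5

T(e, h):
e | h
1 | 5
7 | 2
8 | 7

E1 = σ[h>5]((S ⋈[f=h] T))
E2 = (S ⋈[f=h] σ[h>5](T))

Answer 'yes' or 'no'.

E1 row counts bottom-up:
  S → 6
  T → 3
  (S ⋈[f=h] T) → 2
  σ[h>5]((S ⋈[f=h] T)) → 2
E2 row counts bottom-up:
  S → 6
  T → 3
  σ[h>5](T) → 1
  (S ⋈[f=h] σ[h>5](T)) → 2

E1 and E2 produce the same multiset:
f | b | g | e | h
7 | 2 | 6 | 8 | 7
7 | 5 | 5 | 8 | 7

yes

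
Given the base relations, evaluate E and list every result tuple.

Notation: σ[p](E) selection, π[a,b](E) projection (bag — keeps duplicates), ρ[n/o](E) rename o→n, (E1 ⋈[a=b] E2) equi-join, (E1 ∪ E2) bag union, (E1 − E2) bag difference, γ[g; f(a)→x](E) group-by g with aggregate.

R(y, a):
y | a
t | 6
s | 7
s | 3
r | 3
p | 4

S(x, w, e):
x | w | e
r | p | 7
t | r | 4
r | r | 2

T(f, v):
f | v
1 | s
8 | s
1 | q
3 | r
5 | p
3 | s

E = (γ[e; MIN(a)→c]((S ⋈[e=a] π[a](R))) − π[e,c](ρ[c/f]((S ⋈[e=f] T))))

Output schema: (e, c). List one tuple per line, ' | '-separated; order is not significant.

Subexpression sizes:
  S → 3
  R → 5
  π[a](R) → 5
  (S ⋈[e=a] π[a](R)) → 2
  γ[e; MIN(a)→c]((S ⋈[e=a] π[a](R))) → 2
  S → 3
  T → 6
  (S ⋈[e=f] T) → 0
  ρ[c/f]((S ⋈[e=f] T)) → 0
  π[e,c](ρ[c/f]((S ⋈[e=f] T))) → 0
  (γ[e; MIN(a)→c]((S ⋈[e=a] π[a](R))) − π[e,c](ρ[c/f]((S ⋈[e=f] T)))) → 2

== RESULT ==
e | c
4 | 4
7 | 7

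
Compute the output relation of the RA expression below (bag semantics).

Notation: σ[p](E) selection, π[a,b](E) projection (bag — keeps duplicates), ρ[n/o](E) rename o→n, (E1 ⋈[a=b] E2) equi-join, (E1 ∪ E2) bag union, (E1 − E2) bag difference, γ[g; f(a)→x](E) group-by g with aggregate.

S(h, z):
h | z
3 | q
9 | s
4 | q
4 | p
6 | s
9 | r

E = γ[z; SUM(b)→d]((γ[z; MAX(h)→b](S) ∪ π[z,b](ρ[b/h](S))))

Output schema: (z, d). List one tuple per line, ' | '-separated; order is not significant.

Stepwise |·|:
  S → 6
  γ[z; MAX(h)→b](S) → 4
  S → 6
  ρ[b/h](S) → 6
  π[z,b](ρ[b/h](S)) → 6
  (γ[z; MAX(h)→b](S) ∪ π[z,b](ρ[b/h](S))) → 10
  γ[z; SUM(b)→d]((γ[z; MAX(h)→b](S) ∪ π[z,b](ρ[b/h](S)))) → 4

== RESULT ==
z | d
p | 8
q | 11
r | 18
s | 24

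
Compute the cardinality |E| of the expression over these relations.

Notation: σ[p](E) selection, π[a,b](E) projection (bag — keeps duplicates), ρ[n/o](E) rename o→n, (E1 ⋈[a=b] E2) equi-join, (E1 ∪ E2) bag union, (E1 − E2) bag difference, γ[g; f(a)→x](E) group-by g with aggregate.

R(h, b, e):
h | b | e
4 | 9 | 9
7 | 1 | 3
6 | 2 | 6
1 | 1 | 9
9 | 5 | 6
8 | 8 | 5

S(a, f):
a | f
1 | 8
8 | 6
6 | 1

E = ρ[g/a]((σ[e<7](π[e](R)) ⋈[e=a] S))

Per-node cardinality:
  R → 6
  π[e](R) → 6
  σ[e<7](π[e](R)) → 4
  S → 3
  (σ[e<7](π[e](R)) ⋈[e=a] S) → 2
  ρ[g/a]((σ[e<7](π[e](R)) ⋈[e=a] S)) → 2

|E| = 2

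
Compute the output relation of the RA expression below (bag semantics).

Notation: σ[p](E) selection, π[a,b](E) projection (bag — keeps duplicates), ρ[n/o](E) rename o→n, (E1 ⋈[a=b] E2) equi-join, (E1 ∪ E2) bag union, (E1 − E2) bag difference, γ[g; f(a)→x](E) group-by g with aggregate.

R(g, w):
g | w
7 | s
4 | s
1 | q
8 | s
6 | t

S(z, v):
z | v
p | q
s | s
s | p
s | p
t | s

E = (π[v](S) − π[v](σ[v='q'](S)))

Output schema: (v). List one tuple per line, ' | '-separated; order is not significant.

Per-node cardinality:
  S → 5
  π[v](S) → 5
  S → 5
  σ[v='q'](S) → 1
  π[v](σ[v='q'](S)) → 1
  (π[v](S) − π[v](σ[v='q'](S))) → 4

== RESULT ==
v
p
p
s
s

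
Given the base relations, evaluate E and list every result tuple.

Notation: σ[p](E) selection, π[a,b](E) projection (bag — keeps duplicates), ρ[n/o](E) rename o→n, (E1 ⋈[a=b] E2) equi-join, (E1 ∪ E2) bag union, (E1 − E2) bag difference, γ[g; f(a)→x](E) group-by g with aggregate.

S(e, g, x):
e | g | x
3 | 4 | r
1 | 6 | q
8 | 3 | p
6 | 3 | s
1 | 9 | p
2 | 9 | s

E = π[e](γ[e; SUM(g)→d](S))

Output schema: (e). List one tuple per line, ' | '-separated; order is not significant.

Subexpression sizes:
  S → 6
  γ[e; SUM(g)→d](S) → 5
  π[e](γ[e; SUM(g)→d](S)) → 5

== RESULT ==
e
1
2
3
6
8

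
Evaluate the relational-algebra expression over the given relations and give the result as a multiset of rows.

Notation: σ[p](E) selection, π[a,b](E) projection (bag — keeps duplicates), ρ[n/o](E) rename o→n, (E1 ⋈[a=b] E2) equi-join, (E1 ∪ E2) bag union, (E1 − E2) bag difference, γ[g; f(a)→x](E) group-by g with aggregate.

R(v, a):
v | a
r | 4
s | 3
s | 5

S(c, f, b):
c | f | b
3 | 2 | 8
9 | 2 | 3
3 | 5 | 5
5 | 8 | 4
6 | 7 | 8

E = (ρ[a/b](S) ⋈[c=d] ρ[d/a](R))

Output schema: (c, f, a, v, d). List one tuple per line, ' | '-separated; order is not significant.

Stepwise |·|:
  S → 5
  ρ[a/b](S) → 5
  R → 3
  ρ[d/a](R) → 3
  (ρ[a/b](S) ⋈[c=d] ρ[d/a](R)) → 3

== RESULT ==
c | f | a | v | d
3 | 2 | 8 | s | 3
3 | 5 | 5 | s | 3
5 | 8 | 4 | s | 5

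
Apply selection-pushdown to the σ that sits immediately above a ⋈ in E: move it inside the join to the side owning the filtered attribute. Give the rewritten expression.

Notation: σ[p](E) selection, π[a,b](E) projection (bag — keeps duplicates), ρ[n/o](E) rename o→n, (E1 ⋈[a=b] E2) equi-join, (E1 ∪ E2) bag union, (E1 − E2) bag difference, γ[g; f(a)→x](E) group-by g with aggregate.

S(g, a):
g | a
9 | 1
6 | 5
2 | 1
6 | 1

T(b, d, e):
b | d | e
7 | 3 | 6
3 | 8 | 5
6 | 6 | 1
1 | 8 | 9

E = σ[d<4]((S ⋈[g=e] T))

σ filters on d, owned by the right side.
E' = (S ⋈[g=e] σ[d<4](T))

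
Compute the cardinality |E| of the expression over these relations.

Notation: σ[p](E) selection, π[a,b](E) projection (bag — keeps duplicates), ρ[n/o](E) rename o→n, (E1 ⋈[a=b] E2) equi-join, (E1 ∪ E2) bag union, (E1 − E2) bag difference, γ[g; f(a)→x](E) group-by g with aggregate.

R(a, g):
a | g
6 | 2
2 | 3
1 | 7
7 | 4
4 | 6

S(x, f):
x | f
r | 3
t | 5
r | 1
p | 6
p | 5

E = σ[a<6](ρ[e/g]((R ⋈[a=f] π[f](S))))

Row counts bottom-up:
  R → 5
  S → 5
  π[f](S) → 5
  (R ⋈[a=f] π[f](S)) → 2
  ρ[e/g]((R ⋈[a=f] π[f](S))) → 2
  σ[a<6](ρ[e/g]((R ⋈[a=f] π[f](S)))) → 1

|E| = 1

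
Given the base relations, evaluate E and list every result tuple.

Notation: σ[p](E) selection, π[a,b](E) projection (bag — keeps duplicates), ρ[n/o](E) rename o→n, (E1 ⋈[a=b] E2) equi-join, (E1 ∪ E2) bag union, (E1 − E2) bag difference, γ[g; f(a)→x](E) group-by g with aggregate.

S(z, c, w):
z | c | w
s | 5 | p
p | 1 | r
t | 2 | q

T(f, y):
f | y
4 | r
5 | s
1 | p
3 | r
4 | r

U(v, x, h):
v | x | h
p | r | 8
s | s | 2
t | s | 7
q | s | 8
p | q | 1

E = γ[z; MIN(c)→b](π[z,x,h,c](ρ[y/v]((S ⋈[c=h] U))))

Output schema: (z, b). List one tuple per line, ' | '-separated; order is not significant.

Row counts bottom-up:
  S → 3
  U → 5
  (S ⋈[c=h] U) → 2
  ρ[y/v]((S ⋈[c=h] U)) → 2
  π[z,x,h,c](ρ[y/v]((S ⋈[c=h] U))) → 2
  γ[z; MIN(c)→b](π[z,x,h,c](ρ[y/v]((S ⋈[c=h] U)))) → 2

== RESULT ==
z | b
p | 1
t | 2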